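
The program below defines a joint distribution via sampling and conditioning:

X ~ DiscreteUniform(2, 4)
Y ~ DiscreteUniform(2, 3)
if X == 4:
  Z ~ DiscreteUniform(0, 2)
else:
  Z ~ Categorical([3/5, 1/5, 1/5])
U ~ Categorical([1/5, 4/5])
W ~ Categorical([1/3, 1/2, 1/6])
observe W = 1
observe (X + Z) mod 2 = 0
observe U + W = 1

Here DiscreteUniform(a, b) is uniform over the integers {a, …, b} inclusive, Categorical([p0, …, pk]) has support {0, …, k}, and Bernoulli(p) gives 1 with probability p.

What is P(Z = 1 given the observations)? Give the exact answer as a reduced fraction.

Enumerate traces; 10 have nonzero weight after conditioning:
  (X=2, Y=2, Z=0, U=0, W=1) weight 1/100
  (X=2, Y=2, Z=2, U=0, W=1) weight 1/300
  (X=2, Y=3, Z=0, U=0, W=1) weight 1/100
  (X=2, Y=3, Z=2, U=0, W=1) weight 1/300
  (X=3, Y=2, Z=1, U=0, W=1) weight 1/300
  (X=3, Y=3, Z=1, U=0, W=1) weight 1/300
  (X=4, Y=2, Z=0, U=0, W=1) weight 1/180
  (X=4, Y=2, Z=2, U=0, W=1) weight 1/180
  … 2 more
Group by Z:
  weight(Z=0) = 7/225
  weight(Z=1) = 1/150
  weight(Z=2) = 4/225
Total weight = 7/225 + 1/150 + 4/225 = 1/18
P(Z=0 | obs) = 7/225 / 1/18 = 14/25
P(Z=1 | obs) = 1/150 / 1/18 = 3/25
P(Z=2 | obs) = 4/225 / 1/18 = 8/25

P(Z = 1 | obs) = 3/25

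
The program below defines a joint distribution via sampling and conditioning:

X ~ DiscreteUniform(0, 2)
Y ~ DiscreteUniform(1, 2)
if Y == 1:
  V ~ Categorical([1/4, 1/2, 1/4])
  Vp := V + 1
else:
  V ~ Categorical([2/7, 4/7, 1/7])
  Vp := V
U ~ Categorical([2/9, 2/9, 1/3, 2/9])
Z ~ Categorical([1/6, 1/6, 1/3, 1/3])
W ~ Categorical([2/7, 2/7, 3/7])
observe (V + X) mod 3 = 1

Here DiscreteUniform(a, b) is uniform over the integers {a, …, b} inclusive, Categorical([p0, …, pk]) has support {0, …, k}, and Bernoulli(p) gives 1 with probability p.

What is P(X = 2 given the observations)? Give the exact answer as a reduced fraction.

Enumerate traces; 288 have nonzero weight after conditioning:
  (X=0, Y=1, V=1, U=0, Z=0, W=0) weight 1/1134
  (X=0, Y=1, V=1, U=0, Z=0, W=1) weight 1/1134
  (X=0, Y=1, V=1, U=0, Z=0, W=2) weight 1/756
  (X=0, Y=1, V=1, U=0, Z=1, W=0) weight 1/1134
  (X=0, Y=1, V=1, U=0, Z=1, W=1) weight 1/1134
  (X=0, Y=1, V=1, U=0, Z=1, W=2) weight 1/756
  (X=0, Y=1, V=1, U=0, Z=2, W=0) weight 1/567
  (X=0, Y=1, V=1, U=0, Z=2, W=1) weight 1/567
  (X=1, Y=1, V=0, U=0, Z=0, W=0) weight 1/2268
  (X=2, Y=1, V=2, U=0, Z=0, W=0) weight 1/2268
  … 278 more
Group by X:
  weight(X=0) = 5/28
  weight(X=1) = 5/56
  weight(X=2) = 11/168
Total weight = 5/28 + 5/56 + 11/168 = 1/3
P(X=0 | obs) = 5/28 / 1/3 = 15/28
P(X=1 | obs) = 5/56 / 1/3 = 15/56
P(X=2 | obs) = 11/168 / 1/3 = 11/56

P(X = 2 | obs) = 11/56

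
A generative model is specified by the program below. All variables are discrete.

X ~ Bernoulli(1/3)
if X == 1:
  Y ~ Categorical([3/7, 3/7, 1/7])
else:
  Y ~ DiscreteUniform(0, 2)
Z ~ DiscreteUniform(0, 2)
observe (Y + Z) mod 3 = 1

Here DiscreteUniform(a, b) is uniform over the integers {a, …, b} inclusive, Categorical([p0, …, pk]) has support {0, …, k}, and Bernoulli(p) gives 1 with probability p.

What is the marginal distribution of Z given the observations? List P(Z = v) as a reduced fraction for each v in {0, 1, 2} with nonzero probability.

P(Z=0) = 23/63, P(Z=1) = 23/63, P(Z=2) = 17/63

Enumerate traces; 6 have nonzero weight after conditioning:
  (X=0, Y=0, Z=1) weight 2/27
  (X=0, Y=1, Z=0) weight 2/27
  (X=0, Y=2, Z=2) weight 2/27
  (X=1, Y=0, Z=1) weight 1/21
  (X=1, Y=1, Z=0) weight 1/21
  (X=1, Y=2, Z=2) weight 1/63
Group by Z:
  weight(Z=0) = 23/189
  weight(Z=1) = 23/189
  weight(Z=2) = 17/189
Total weight = 23/189 + 23/189 + 17/189 = 1/3
P(Z=0 | obs) = 23/189 / 1/3 = 23/63
P(Z=1 | obs) = 23/189 / 1/3 = 23/63
P(Z=2 | obs) = 17/189 / 1/3 = 17/63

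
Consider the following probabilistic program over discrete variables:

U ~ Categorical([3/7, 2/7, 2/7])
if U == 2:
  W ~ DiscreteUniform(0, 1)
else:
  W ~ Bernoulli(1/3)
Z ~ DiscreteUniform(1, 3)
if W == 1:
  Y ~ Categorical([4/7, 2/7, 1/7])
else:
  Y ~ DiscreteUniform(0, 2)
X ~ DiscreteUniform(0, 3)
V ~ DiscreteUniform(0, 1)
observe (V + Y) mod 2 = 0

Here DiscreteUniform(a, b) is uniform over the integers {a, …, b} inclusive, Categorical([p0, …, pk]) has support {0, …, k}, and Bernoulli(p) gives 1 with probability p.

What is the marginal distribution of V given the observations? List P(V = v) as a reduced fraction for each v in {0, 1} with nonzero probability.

P(V=0) = 302/441, P(V=1) = 139/441

Enumerate traces; 216 have nonzero weight after conditioning:
  (U=0, W=0, Z=1, Y=0, X=0, V=0) weight 1/252
  (U=0, W=0, Z=1, Y=0, X=1, V=0) weight 1/252
  (U=0, W=0, Z=1, Y=0, X=2, V=0) weight 1/252
  (U=0, W=0, Z=1, Y=0, X=3, V=0) weight 1/252
  (U=0, W=0, Z=1, Y=1, X=0, V=1) weight 1/252
  (U=0, W=0, Z=1, Y=1, X=1, V=1) weight 1/252
  (U=0, W=0, Z=1, Y=1, X=2, V=1) weight 1/252
  (U=0, W=0, Z=1, Y=1, X=3, V=1) weight 1/252
  … 208 more
Group by V:
  weight(V=0) = 151/441
  weight(V=1) = 139/882
Total weight = 151/441 + 139/882 = 1/2
P(V=0 | obs) = 151/441 / 1/2 = 302/441
P(V=1 | obs) = 139/882 / 1/2 = 139/441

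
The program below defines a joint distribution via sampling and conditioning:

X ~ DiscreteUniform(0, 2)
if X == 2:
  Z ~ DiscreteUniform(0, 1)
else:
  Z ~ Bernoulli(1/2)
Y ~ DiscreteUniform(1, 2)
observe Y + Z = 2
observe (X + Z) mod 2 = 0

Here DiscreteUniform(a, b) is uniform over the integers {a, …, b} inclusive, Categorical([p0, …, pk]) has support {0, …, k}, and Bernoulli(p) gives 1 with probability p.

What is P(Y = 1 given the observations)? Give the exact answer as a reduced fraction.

Enumerate traces; 3 have nonzero weight after conditioning:
  (X=0, Z=0, Y=2) weight 1/12
  (X=1, Z=1, Y=1) weight 1/12
  (X=2, Z=0, Y=2) weight 1/12
Group by Y:
  weight(Y=1) = 1/12
  weight(Y=2) = 1/6
Total weight = 1/12 + 1/6 = 1/4
P(Y=1 | obs) = 1/12 / 1/4 = 1/3
P(Y=2 | obs) = 1/6 / 1/4 = 2/3

P(Y = 1 | obs) = 1/3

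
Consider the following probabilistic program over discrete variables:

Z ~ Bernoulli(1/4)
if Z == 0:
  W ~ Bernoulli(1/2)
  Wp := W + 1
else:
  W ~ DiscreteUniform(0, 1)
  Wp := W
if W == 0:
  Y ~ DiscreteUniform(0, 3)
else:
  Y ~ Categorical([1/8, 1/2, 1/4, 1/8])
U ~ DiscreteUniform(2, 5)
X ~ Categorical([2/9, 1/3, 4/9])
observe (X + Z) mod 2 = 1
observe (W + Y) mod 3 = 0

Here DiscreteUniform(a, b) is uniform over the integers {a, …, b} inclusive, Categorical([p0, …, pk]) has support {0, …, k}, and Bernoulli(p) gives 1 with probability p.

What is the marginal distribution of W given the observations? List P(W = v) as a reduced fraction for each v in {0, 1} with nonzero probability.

P(W=0) = 2/3, P(W=1) = 1/3

Enumerate traces; 36 have nonzero weight after conditioning:
  (Z=0, W=0, Y=0, U=2, X=1) weight 1/128
  (Z=0, W=0, Y=0, U=3, X=1) weight 1/128
  (Z=0, W=0, Y=0, U=4, X=1) weight 1/128
  (Z=0, W=0, Y=0, U=5, X=1) weight 1/128
  (Z=0, W=0, Y=3, U=2, X=1) weight 1/128
  (Z=0, W=0, Y=3, U=3, X=1) weight 1/128
  (Z=0, W=0, Y=3, U=4, X=1) weight 1/128
  (Z=0, W=0, Y=3, U=5, X=1) weight 1/128
  (Z=0, W=1, Y=2, U=2, X=1) weight 1/128
  … 27 more
Group by W:
  weight(W=0) = 5/48
  weight(W=1) = 5/96
Total weight = 5/48 + 5/96 = 5/32
P(W=0 | obs) = 5/48 / 5/32 = 2/3
P(W=1 | obs) = 5/96 / 5/32 = 1/3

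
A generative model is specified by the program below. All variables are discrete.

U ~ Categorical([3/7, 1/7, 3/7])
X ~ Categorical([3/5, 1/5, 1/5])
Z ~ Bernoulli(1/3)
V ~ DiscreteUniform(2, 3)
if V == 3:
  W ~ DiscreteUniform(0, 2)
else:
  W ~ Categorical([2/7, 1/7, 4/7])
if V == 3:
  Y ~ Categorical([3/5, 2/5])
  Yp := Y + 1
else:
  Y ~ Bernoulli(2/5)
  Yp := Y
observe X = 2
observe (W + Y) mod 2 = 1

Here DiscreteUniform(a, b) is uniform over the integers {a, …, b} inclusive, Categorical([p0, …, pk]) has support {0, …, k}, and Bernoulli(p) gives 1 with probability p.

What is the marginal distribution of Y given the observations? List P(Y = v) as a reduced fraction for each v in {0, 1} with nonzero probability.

Enumerate traces; 36 have nonzero weight after conditioning:
  (U=0, X=2, Z=0, V=2, W=0, Y=1) weight 4/1225
  (U=0, X=2, Z=0, V=2, W=1, Y=0) weight 3/1225
  (U=0, X=2, Z=0, V=2, W=2, Y=1) weight 8/1225
  (U=0, X=2, Z=0, V=3, W=0, Y=1) weight 2/525
  (U=0, X=2, Z=0, V=3, W=1, Y=0) weight 1/175
  (U=0, X=2, Z=0, V=3, W=2, Y=1) weight 2/525
  (U=0, X=2, Z=1, V=2, W=0, Y=1) weight 2/1225
  (U=0, X=2, Z=1, V=2, W=1, Y=0) weight 3/2450
  … 28 more
Group by Y:
  weight(Y=0) = 1/35
  weight(Y=1) = 32/525
Total weight = 1/35 + 32/525 = 47/525
P(Y=0 | obs) = 1/35 / 47/525 = 15/47
P(Y=1 | obs) = 32/525 / 47/525 = 32/47

P(Y=0) = 15/47, P(Y=1) = 32/47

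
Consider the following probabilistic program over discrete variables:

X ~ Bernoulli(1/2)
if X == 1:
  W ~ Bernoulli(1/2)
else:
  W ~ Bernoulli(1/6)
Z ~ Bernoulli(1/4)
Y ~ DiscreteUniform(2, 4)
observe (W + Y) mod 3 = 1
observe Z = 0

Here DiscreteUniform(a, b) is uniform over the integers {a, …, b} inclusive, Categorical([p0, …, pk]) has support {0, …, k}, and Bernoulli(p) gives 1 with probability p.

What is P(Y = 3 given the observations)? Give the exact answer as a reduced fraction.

Enumerate traces; 4 have nonzero weight after conditioning:
  (X=0, W=0, Z=0, Y=4) weight 5/48
  (X=0, W=1, Z=0, Y=3) weight 1/48
  (X=1, W=0, Z=0, Y=4) weight 1/16
  (X=1, W=1, Z=0, Y=3) weight 1/16
Group by Y:
  weight(Y=3) = 1/12
  weight(Y=4) = 1/6
Total weight = 1/12 + 1/6 = 1/4
P(Y=3 | obs) = 1/12 / 1/4 = 1/3
P(Y=4 | obs) = 1/6 / 1/4 = 2/3

P(Y = 3 | obs) = 1/3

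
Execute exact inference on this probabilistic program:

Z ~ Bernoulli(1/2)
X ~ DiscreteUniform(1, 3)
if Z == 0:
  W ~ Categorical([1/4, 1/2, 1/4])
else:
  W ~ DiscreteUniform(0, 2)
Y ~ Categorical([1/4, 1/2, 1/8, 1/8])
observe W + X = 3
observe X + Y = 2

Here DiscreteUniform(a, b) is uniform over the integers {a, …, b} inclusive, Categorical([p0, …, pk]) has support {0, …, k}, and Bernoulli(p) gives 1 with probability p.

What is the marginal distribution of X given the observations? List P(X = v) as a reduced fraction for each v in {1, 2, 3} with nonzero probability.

Enumerate traces; 4 have nonzero weight after conditioning:
  (Z=0, X=1, W=2, Y=1) weight 1/48
  (Z=0, X=2, W=1, Y=0) weight 1/48
  (Z=1, X=1, W=2, Y=1) weight 1/36
  (Z=1, X=2, W=1, Y=0) weight 1/72
Group by X:
  weight(X=1) = 7/144
  weight(X=2) = 5/144
Total weight = 7/144 + 5/144 = 1/12
P(X=1 | obs) = 7/144 / 1/12 = 7/12
P(X=2 | obs) = 5/144 / 1/12 = 5/12

P(X=1) = 7/12, P(X=2) = 5/12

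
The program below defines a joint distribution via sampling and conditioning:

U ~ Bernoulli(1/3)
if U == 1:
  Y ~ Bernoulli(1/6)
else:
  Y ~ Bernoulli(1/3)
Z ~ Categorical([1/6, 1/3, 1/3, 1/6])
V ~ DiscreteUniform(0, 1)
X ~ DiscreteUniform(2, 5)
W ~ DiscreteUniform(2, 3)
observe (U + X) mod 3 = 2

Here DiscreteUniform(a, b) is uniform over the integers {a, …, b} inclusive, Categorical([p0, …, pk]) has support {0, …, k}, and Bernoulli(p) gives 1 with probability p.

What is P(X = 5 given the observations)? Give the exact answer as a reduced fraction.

P(X = 5 | obs) = 2/5

Enumerate traces; 96 have nonzero weight after conditioning:
  (U=0, Y=0, Z=0, V=0, X=2, W=2) weight 1/216
  (U=0, Y=0, Z=0, V=0, X=2, W=3) weight 1/216
  (U=0, Y=0, Z=0, V=0, X=5, W=2) weight 1/216
  (U=0, Y=0, Z=0, V=0, X=5, W=3) weight 1/216
  (U=0, Y=0, Z=0, V=1, X=2, W=2) weight 1/216
  (U=0, Y=0, Z=0, V=1, X=2, W=3) weight 1/216
  (U=0, Y=0, Z=0, V=1, X=5, W=2) weight 1/216
  (U=0, Y=0, Z=0, V=1, X=5, W=3) weight 1/216
  (U=1, Y=0, Z=0, V=0, X=4, W=2) weight 5/1728
  … 87 more
Group by X:
  weight(X=2) = 1/6
  weight(X=4) = 1/12
  weight(X=5) = 1/6
Total weight = 1/6 + 1/12 + 1/6 = 5/12
P(X=2 | obs) = 1/6 / 5/12 = 2/5
P(X=4 | obs) = 1/12 / 5/12 = 1/5
P(X=5 | obs) = 1/6 / 5/12 = 2/5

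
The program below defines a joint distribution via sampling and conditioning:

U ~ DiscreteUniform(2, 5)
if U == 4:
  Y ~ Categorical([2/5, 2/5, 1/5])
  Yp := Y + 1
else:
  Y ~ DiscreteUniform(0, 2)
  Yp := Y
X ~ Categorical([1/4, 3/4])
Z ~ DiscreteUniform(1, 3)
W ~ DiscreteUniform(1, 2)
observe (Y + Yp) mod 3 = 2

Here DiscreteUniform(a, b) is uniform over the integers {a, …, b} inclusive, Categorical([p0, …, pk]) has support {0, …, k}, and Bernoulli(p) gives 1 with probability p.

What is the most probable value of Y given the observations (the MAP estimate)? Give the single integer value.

argmax_v P(Y = v | obs) = 1

Enumerate traces; 48 have nonzero weight after conditioning:
  (U=2, Y=1, X=0, Z=1, W=1) weight 1/288
  (U=2, Y=1, X=0, Z=1, W=2) weight 1/288
  (U=2, Y=1, X=0, Z=2, W=1) weight 1/288
  (U=2, Y=1, X=0, Z=2, W=2) weight 1/288
  (U=2, Y=1, X=0, Z=3, W=1) weight 1/288
  (U=2, Y=1, X=0, Z=3, W=2) weight 1/288
  (U=2, Y=1, X=1, Z=1, W=1) weight 1/96
  (U=2, Y=1, X=1, Z=1, W=2) weight 1/96
  (U=4, Y=2, X=0, Z=1, W=1) weight 1/480
  … 39 more
Group by Y:
  weight(Y=1) = 1/4
  weight(Y=2) = 1/20
Total weight = 1/4 + 1/20 = 3/10
P(Y=1 | obs) = 1/4 / 3/10 = 5/6
P(Y=2 | obs) = 1/20 / 3/10 = 1/6
argmax = 1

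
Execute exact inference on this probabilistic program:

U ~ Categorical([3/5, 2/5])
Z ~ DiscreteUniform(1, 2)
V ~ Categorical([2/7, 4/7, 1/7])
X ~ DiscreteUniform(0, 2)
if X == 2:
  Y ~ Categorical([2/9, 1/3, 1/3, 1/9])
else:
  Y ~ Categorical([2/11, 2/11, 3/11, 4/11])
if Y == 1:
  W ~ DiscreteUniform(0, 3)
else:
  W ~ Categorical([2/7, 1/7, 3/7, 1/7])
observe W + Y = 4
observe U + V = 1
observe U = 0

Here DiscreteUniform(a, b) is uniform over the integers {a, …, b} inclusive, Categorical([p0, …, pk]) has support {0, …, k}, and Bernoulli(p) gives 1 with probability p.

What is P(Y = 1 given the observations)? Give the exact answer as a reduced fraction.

Enumerate traces; 18 have nonzero weight after conditioning:
  (U=0, Z=1, V=1, X=0, Y=1, W=3) weight 1/385
  (U=0, Z=1, V=1, X=0, Y=2, W=2) weight 18/2695
  (U=0, Z=1, V=1, X=0, Y=3, W=1) weight 8/2695
  (U=0, Z=1, V=1, X=1, Y=1, W=3) weight 1/385
  (U=0, Z=1, V=1, X=1, Y=2, W=2) weight 18/2695
  (U=0, Z=1, V=1, X=1, Y=3, W=1) weight 8/2695
  (U=0, Z=1, V=1, X=2, Y=1, W=3) weight 1/210
  (U=0, Z=1, V=1, X=2, Y=2, W=2) weight 2/245
  … 10 more
Group by Y:
  weight(Y=1) = 23/1155
  weight(Y=2) = 116/2695
  weight(Y=3) = 332/24255
Total weight = 23/1155 + 116/2695 + 332/24255 = 169/2205
P(Y=1 | obs) = 23/1155 / 169/2205 = 483/1859
P(Y=2 | obs) = 116/2695 / 169/2205 = 1044/1859
P(Y=3 | obs) = 332/24255 / 169/2205 = 332/1859

P(Y = 1 | obs) = 483/1859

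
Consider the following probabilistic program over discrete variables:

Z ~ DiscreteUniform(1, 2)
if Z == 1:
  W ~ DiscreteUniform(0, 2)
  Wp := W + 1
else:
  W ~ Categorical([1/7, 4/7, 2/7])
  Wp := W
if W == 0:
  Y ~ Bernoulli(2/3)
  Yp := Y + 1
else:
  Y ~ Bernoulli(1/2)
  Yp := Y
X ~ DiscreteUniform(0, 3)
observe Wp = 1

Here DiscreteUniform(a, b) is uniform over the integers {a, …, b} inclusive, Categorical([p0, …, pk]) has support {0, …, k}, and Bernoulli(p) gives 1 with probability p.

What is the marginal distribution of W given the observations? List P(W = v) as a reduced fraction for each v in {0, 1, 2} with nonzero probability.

Enumerate traces; 16 have nonzero weight after conditioning:
  (Z=1, W=0, Y=0, X=0) weight 1/72
  (Z=1, W=0, Y=0, X=1) weight 1/72
  (Z=1, W=0, Y=0, X=2) weight 1/72
  (Z=1, W=0, Y=0, X=3) weight 1/72
  (Z=1, W=0, Y=1, X=0) weight 1/36
  (Z=1, W=0, Y=1, X=1) weight 1/36
  (Z=1, W=0, Y=1, X=2) weight 1/36
  (Z=1, W=0, Y=1, X=3) weight 1/36
  (Z=2, W=1, Y=0, X=0) weight 1/28
  … 7 more
Group by W:
  weight(W=0) = 1/6
  weight(W=1) = 2/7
Total weight = 1/6 + 2/7 = 19/42
P(W=0 | obs) = 1/6 / 19/42 = 7/19
P(W=1 | obs) = 2/7 / 19/42 = 12/19

P(W=0) = 7/19, P(W=1) = 12/19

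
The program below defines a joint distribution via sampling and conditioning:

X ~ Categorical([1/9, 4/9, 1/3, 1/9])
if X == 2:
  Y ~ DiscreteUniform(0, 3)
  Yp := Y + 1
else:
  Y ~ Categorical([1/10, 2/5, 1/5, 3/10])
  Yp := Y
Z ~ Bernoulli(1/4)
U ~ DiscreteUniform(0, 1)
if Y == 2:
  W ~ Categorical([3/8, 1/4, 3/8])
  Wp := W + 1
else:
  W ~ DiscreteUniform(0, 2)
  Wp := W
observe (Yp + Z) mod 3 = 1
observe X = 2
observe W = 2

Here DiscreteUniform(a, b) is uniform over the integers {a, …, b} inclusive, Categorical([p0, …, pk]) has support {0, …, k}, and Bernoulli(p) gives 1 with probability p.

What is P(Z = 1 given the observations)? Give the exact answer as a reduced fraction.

Enumerate traces; 6 have nonzero weight after conditioning:
  (X=2, Y=0, Z=0, U=0, W=2) weight 1/96
  (X=2, Y=0, Z=0, U=1, W=2) weight 1/96
  (X=2, Y=2, Z=1, U=0, W=2) weight 1/256
  (X=2, Y=2, Z=1, U=1, W=2) weight 1/256
  (X=2, Y=3, Z=0, U=0, W=2) weight 1/96
  (X=2, Y=3, Z=0, U=1, W=2) weight 1/96
Group by Z:
  weight(Z=0) = 1/24
  weight(Z=1) = 1/128
Total weight = 1/24 + 1/128 = 19/384
P(Z=0 | obs) = 1/24 / 19/384 = 16/19
P(Z=1 | obs) = 1/128 / 19/384 = 3/19

P(Z = 1 | obs) = 3/19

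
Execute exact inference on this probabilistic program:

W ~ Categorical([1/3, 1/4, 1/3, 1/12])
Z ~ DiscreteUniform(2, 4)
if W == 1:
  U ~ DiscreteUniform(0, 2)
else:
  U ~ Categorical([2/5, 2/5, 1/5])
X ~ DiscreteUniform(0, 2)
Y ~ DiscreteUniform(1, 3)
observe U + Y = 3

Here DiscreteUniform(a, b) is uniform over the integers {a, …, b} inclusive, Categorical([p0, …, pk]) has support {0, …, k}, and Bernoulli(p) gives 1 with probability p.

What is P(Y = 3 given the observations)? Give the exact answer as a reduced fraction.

P(Y = 3 | obs) = 23/60

Enumerate traces; 108 have nonzero weight after conditioning:
  (W=0, Z=2, U=0, X=0, Y=3) weight 2/405
  (W=0, Z=2, U=0, X=1, Y=3) weight 2/405
  (W=0, Z=2, U=0, X=2, Y=3) weight 2/405
  (W=0, Z=2, U=1, X=0, Y=2) weight 2/405
  (W=0, Z=2, U=1, X=1, Y=2) weight 2/405
  (W=0, Z=2, U=1, X=2, Y=2) weight 2/405
  (W=0, Z=2, U=2, X=0, Y=1) weight 1/405
  (W=0, Z=2, U=2, X=1, Y=1) weight 1/405
  … 100 more
Group by Y:
  weight(Y=1) = 7/90
  weight(Y=2) = 23/180
  weight(Y=3) = 23/180
Total weight = 7/90 + 23/180 + 23/180 = 1/3
P(Y=1 | obs) = 7/90 / 1/3 = 7/30
P(Y=2 | obs) = 23/180 / 1/3 = 23/60
P(Y=3 | obs) = 23/180 / 1/3 = 23/60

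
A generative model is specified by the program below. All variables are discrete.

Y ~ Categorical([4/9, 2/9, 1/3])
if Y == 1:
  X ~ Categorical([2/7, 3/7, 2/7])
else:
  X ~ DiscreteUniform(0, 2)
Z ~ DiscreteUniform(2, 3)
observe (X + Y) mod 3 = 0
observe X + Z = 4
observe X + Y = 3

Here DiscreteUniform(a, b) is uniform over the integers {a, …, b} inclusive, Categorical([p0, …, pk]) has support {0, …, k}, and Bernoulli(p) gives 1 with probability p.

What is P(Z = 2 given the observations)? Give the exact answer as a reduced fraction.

Enumerate traces; 2 have nonzero weight after conditioning:
  (Y=1, X=2, Z=2) weight 2/63
  (Y=2, X=1, Z=3) weight 1/18
Group by Z:
  weight(Z=2) = 2/63
  weight(Z=3) = 1/18
Total weight = 2/63 + 1/18 = 11/126
P(Z=2 | obs) = 2/63 / 11/126 = 4/11
P(Z=3 | obs) = 1/18 / 11/126 = 7/11

P(Z = 2 | obs) = 4/11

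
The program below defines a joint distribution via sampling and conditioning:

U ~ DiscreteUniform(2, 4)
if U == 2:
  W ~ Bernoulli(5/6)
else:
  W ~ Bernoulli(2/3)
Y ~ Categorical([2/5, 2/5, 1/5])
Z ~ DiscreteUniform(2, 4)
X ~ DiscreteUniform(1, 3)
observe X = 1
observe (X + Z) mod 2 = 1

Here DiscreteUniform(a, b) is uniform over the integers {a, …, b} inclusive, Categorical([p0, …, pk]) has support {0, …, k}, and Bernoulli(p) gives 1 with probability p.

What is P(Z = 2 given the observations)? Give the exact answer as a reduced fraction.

Enumerate traces; 36 have nonzero weight after conditioning:
  (U=2, W=0, Y=0, Z=2, X=1) weight 1/405
  (U=2, W=0, Y=0, Z=4, X=1) weight 1/405
  (U=2, W=0, Y=1, Z=2, X=1) weight 1/405
  (U=2, W=0, Y=1, Z=4, X=1) weight 1/405
  (U=2, W=0, Y=2, Z=2, X=1) weight 1/810
  (U=2, W=0, Y=2, Z=4, X=1) weight 1/810
  (U=2, W=1, Y=0, Z=2, X=1) weight 1/81
  (U=2, W=1, Y=0, Z=4, X=1) weight 1/81
  … 28 more
Group by Z:
  weight(Z=2) = 1/9
  weight(Z=4) = 1/9
Total weight = 1/9 + 1/9 = 2/9
P(Z=2 | obs) = 1/9 / 2/9 = 1/2
P(Z=4 | obs) = 1/9 / 2/9 = 1/2

P(Z = 2 | obs) = 1/2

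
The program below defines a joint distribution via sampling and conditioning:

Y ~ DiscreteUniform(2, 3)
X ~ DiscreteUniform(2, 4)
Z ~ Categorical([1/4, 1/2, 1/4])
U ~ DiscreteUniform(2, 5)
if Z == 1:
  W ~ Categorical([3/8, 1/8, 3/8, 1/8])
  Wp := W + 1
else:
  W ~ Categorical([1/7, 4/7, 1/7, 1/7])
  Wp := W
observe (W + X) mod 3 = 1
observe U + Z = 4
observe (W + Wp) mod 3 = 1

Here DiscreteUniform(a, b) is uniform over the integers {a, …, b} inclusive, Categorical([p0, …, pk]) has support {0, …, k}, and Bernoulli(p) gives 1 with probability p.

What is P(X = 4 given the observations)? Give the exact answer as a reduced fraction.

P(X = 4 | obs) = 7/9

Enumerate traces; 8 have nonzero weight after conditioning:
  (Y=2, X=2, Z=0, U=4, W=2) weight 1/672
  (Y=2, X=2, Z=2, U=2, W=2) weight 1/672
  (Y=2, X=4, Z=1, U=3, W=0) weight 1/128
  (Y=2, X=4, Z=1, U=3, W=3) weight 1/384
  (Y=3, X=2, Z=0, U=4, W=2) weight 1/672
  (Y=3, X=2, Z=2, U=2, W=2) weight 1/672
  (Y=3, X=4, Z=1, U=3, W=0) weight 1/128
  (Y=3, X=4, Z=1, U=3, W=3) weight 1/384
Group by X:
  weight(X=2) = 1/168
  weight(X=4) = 1/48
Total weight = 1/168 + 1/48 = 3/112
P(X=2 | obs) = 1/168 / 3/112 = 2/9
P(X=4 | obs) = 1/48 / 3/112 = 7/9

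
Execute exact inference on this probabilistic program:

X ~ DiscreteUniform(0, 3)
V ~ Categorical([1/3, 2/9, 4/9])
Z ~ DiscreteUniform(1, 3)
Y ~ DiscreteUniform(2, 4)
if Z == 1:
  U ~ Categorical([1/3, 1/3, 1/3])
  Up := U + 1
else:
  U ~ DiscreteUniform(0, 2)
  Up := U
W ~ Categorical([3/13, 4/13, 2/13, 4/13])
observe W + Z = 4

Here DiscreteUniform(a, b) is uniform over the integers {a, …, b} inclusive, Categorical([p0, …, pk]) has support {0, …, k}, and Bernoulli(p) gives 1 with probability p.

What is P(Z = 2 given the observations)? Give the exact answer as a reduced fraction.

Enumerate traces; 324 have nonzero weight after conditioning:
  (X=0, V=0, Z=1, Y=2, U=0, W=3) weight 1/1053
  (X=0, V=0, Z=1, Y=2, U=1, W=3) weight 1/1053
  (X=0, V=0, Z=1, Y=2, U=2, W=3) weight 1/1053
  (X=0, V=0, Z=1, Y=3, U=0, W=3) weight 1/1053
  (X=0, V=0, Z=1, Y=3, U=1, W=3) weight 1/1053
  (X=0, V=0, Z=1, Y=3, U=2, W=3) weight 1/1053
  (X=0, V=0, Z=1, Y=4, U=0, W=3) weight 1/1053
  (X=0, V=0, Z=1, Y=4, U=1, W=3) weight 1/1053
  (X=0, V=0, Z=2, Y=2, U=0, W=2) weight 1/2106
  (X=0, V=0, Z=3, Y=2, U=0, W=1) weight 1/1053
  … 314 more
Group by Z:
  weight(Z=1) = 4/39
  weight(Z=2) = 2/39
  weight(Z=3) = 4/39
Total weight = 4/39 + 2/39 + 4/39 = 10/39
P(Z=1 | obs) = 4/39 / 10/39 = 2/5
P(Z=2 | obs) = 2/39 / 10/39 = 1/5
P(Z=3 | obs) = 4/39 / 10/39 = 2/5

P(Z = 2 | obs) = 1/5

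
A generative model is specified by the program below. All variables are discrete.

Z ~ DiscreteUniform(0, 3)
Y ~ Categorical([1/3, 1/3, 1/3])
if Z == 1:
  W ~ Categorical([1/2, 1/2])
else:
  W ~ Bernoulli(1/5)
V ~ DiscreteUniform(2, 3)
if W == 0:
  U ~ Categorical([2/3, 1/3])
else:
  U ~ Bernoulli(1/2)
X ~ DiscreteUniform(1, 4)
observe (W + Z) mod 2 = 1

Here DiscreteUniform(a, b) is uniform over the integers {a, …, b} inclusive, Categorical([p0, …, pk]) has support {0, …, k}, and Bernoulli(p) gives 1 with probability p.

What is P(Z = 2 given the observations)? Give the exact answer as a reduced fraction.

Enumerate traces; 192 have nonzero weight after conditioning:
  (Z=0, Y=0, W=1, V=2, U=0, X=1) weight 1/960
  (Z=0, Y=0, W=1, V=2, U=0, X=2) weight 1/960
  (Z=0, Y=0, W=1, V=2, U=0, X=3) weight 1/960
  (Z=0, Y=0, W=1, V=2, U=0, X=4) weight 1/960
  (Z=0, Y=0, W=1, V=2, U=1, X=1) weight 1/960
  (Z=0, Y=0, W=1, V=2, U=1, X=2) weight 1/960
  (Z=0, Y=0, W=1, V=2, U=1, X=3) weight 1/960
  (Z=0, Y=0, W=1, V=2, U=1, X=4) weight 1/960
  (Z=1, Y=0, W=0, V=2, U=0, X=1) weight 1/288
  (Z=2, Y=0, W=1, V=2, U=0, X=1) weight 1/960
  … 182 more
Group by Z:
  weight(Z=0) = 1/20
  weight(Z=1) = 1/8
  weight(Z=2) = 1/20
  weight(Z=3) = 1/5
Total weight = 1/20 + 1/8 + 1/20 + 1/5 = 17/40
P(Z=0 | obs) = 1/20 / 17/40 = 2/17
P(Z=1 | obs) = 1/8 / 17/40 = 5/17
P(Z=2 | obs) = 1/20 / 17/40 = 2/17
P(Z=3 | obs) = 1/5 / 17/40 = 8/17

P(Z = 2 | obs) = 2/17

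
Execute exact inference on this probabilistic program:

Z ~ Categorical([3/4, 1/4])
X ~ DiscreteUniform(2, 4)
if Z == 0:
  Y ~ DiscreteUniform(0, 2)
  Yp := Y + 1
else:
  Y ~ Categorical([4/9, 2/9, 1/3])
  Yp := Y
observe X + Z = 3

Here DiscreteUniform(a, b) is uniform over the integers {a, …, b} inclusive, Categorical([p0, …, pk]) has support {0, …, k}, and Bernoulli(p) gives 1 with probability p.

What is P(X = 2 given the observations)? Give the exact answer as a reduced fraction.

Enumerate traces; 6 have nonzero weight after conditioning:
  (Z=0, X=3, Y=0) weight 1/12
  (Z=0, X=3, Y=1) weight 1/12
  (Z=0, X=3, Y=2) weight 1/12
  (Z=1, X=2, Y=0) weight 1/27
  (Z=1, X=2, Y=1) weight 1/54
  (Z=1, X=2, Y=2) weight 1/36
Group by X:
  weight(X=2) = 1/12
  weight(X=3) = 1/4
Total weight = 1/12 + 1/4 = 1/3
P(X=2 | obs) = 1/12 / 1/3 = 1/4
P(X=3 | obs) = 1/4 / 1/3 = 3/4

P(X = 2 | obs) = 1/4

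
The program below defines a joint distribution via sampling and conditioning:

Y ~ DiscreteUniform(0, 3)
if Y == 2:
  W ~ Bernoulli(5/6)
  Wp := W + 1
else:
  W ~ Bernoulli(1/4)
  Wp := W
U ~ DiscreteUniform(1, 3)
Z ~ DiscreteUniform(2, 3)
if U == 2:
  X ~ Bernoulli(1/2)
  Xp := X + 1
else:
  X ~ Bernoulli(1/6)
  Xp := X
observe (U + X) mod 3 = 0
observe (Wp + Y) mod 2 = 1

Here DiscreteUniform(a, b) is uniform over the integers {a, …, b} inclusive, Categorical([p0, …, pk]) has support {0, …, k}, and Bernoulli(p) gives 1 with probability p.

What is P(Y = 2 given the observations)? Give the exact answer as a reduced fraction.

P(Y = 2 | obs) = 2/23

Enumerate traces; 16 have nonzero weight after conditioning:
  (Y=0, W=1, U=2, Z=2, X=1) weight 1/192
  (Y=0, W=1, U=2, Z=3, X=1) weight 1/192
  (Y=0, W=1, U=3, Z=2, X=0) weight 5/576
  (Y=0, W=1, U=3, Z=3, X=0) weight 5/576
  (Y=1, W=0, U=2, Z=2, X=1) weight 1/64
  (Y=1, W=0, U=2, Z=3, X=1) weight 1/64
  (Y=1, W=0, U=3, Z=2, X=0) weight 5/192
  (Y=1, W=0, U=3, Z=3, X=0) weight 5/192
  (Y=2, W=0, U=2, Z=2, X=1) weight 1/288
  (Y=3, W=0, U=2, Z=2, X=1) weight 1/64
  … 6 more
Group by Y:
  weight(Y=0) = 1/36
  weight(Y=1) = 1/12
  weight(Y=2) = 1/54
  weight(Y=3) = 1/12
Total weight = 1/36 + 1/12 + 1/54 + 1/12 = 23/108
P(Y=0 | obs) = 1/36 / 23/108 = 3/23
P(Y=1 | obs) = 1/12 / 23/108 = 9/23
P(Y=2 | obs) = 1/54 / 23/108 = 2/23
P(Y=3 | obs) = 1/12 / 23/108 = 9/23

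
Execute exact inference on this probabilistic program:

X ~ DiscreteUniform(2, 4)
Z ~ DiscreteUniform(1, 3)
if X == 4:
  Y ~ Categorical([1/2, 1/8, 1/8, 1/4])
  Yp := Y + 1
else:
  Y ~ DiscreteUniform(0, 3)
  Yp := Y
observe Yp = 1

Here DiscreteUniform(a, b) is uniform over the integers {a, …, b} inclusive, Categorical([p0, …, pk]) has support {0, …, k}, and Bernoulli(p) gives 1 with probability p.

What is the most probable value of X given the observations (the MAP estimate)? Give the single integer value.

Enumerate traces; 9 have nonzero weight after conditioning:
  (X=2, Z=1, Y=1) weight 1/36
  (X=2, Z=2, Y=1) weight 1/36
  (X=2, Z=3, Y=1) weight 1/36
  (X=3, Z=1, Y=1) weight 1/36
  (X=3, Z=2, Y=1) weight 1/36
  (X=3, Z=3, Y=1) weight 1/36
  (X=4, Z=1, Y=0) weight 1/18
  (X=4, Z=2, Y=0) weight 1/18
  … 1 more
Group by X:
  weight(X=2) = 1/12
  weight(X=3) = 1/12
  weight(X=4) = 1/6
Total weight = 1/12 + 1/12 + 1/6 = 1/3
P(X=2 | obs) = 1/12 / 1/3 = 1/4
P(X=3 | obs) = 1/12 / 1/3 = 1/4
P(X=4 | obs) = 1/6 / 1/3 = 1/2
argmax = 4

argmax_v P(X = v | obs) = 4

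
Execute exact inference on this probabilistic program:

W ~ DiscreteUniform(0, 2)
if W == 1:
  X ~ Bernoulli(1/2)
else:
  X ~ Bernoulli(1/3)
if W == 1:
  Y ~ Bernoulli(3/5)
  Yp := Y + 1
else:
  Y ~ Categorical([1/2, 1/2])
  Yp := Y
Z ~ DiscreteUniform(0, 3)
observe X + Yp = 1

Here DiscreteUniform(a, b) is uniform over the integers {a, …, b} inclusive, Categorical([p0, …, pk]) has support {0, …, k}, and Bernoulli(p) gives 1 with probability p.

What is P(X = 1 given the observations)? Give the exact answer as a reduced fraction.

Enumerate traces; 20 have nonzero weight after conditioning:
  (W=0, X=0, Y=1, Z=0) weight 1/36
  (W=0, X=0, Y=1, Z=1) weight 1/36
  (W=0, X=0, Y=1, Z=2) weight 1/36
  (W=0, X=0, Y=1, Z=3) weight 1/36
  (W=0, X=1, Y=0, Z=0) weight 1/72
  (W=0, X=1, Y=0, Z=1) weight 1/72
  (W=0, X=1, Y=0, Z=2) weight 1/72
  (W=0, X=1, Y=0, Z=3) weight 1/72
  … 12 more
Group by X:
  weight(X=0) = 13/45
  weight(X=1) = 1/9
Total weight = 13/45 + 1/9 = 2/5
P(X=0 | obs) = 13/45 / 2/5 = 13/18
P(X=1 | obs) = 1/9 / 2/5 = 5/18

P(X = 1 | obs) = 5/18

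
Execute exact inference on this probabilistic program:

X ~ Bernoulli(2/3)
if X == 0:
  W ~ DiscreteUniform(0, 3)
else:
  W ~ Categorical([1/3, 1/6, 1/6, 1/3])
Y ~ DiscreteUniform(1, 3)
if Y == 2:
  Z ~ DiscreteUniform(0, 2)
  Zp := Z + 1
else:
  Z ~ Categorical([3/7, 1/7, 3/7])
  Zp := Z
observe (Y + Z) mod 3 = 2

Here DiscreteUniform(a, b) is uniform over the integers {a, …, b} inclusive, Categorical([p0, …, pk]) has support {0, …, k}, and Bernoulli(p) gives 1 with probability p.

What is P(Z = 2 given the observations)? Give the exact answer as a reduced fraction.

Enumerate traces; 24 have nonzero weight after conditioning:
  (X=0, W=0, Y=1, Z=1) weight 1/252
  (X=0, W=0, Y=2, Z=0) weight 1/108
  (X=0, W=0, Y=3, Z=2) weight 1/84
  (X=0, W=1, Y=1, Z=1) weight 1/252
  (X=0, W=1, Y=2, Z=0) weight 1/108
  (X=0, W=1, Y=3, Z=2) weight 1/84
  (X=0, W=2, Y=1, Z=1) weight 1/252
  (X=0, W=2, Y=2, Z=0) weight 1/108
  … 16 more
Group by Z:
  weight(Z=0) = 1/9
  weight(Z=1) = 1/21
  weight(Z=2) = 1/7
Total weight = 1/9 + 1/21 + 1/7 = 19/63
P(Z=0 | obs) = 1/9 / 19/63 = 7/19
P(Z=1 | obs) = 1/21 / 19/63 = 3/19
P(Z=2 | obs) = 1/7 / 19/63 = 9/19

P(Z = 2 | obs) = 9/19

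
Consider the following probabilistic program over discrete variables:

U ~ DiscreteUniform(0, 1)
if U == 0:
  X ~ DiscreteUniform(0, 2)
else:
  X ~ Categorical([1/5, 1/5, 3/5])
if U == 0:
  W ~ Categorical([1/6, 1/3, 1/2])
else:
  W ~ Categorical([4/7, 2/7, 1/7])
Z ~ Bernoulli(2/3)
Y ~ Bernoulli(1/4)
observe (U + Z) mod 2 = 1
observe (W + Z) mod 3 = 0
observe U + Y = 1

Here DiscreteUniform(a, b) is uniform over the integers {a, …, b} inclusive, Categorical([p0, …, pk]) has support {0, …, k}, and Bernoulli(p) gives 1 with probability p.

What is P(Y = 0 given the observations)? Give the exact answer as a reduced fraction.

Enumerate traces; 6 have nonzero weight after conditioning:
  (U=0, X=0, W=2, Z=1, Y=1) weight 1/72
  (U=0, X=1, W=2, Z=1, Y=1) weight 1/72
  (U=0, X=2, W=2, Z=1, Y=1) weight 1/72
  (U=1, X=0, W=0, Z=0, Y=0) weight 1/70
  (U=1, X=1, W=0, Z=0, Y=0) weight 1/70
  (U=1, X=2, W=0, Z=0, Y=0) weight 3/70
Group by Y:
  weight(Y=0) = 1/14
  weight(Y=1) = 1/24
Total weight = 1/14 + 1/24 = 19/168
P(Y=0 | obs) = 1/14 / 19/168 = 12/19
P(Y=1 | obs) = 1/24 / 19/168 = 7/19

P(Y = 0 | obs) = 12/19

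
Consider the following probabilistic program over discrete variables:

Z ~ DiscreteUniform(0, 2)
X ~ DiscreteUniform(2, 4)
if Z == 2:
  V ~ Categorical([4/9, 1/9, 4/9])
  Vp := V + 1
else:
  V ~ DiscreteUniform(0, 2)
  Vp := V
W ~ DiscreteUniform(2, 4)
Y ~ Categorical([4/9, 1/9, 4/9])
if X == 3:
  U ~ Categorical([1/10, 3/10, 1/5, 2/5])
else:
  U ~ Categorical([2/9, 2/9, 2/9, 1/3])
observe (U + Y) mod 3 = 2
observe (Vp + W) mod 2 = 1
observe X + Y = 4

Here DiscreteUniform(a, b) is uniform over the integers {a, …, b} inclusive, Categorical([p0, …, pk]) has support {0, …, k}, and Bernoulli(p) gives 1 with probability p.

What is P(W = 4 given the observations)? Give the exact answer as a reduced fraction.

Enumerate traces; 52 have nonzero weight after conditioning:
  (Z=0, X=2, V=0, W=3, Y=2, U=0) weight 8/6561
  (Z=0, X=2, V=0, W=3, Y=2, U=3) weight 4/2187
  (Z=0, X=2, V=1, W=2, Y=2, U=0) weight 8/6561
  (Z=0, X=2, V=1, W=2, Y=2, U=3) weight 4/2187
  (Z=0, X=2, V=1, W=4, Y=2, U=0) weight 8/6561
  (Z=0, X=2, V=1, W=4, Y=2, U=3) weight 4/2187
  (Z=0, X=2, V=2, W=3, Y=2, U=0) weight 8/6561
  (Z=0, X=2, V=2, W=3, Y=2, U=3) weight 4/2187
  … 44 more
Group by W:
  weight(W=2) = 2149/98415
  weight(W=3) = 3991/196830
  weight(W=4) = 2149/98415
Total weight = 2149/98415 + 3991/196830 + 2149/98415 = 12587/196830
P(W=2 | obs) = 2149/98415 / 12587/196830 = 14/41
P(W=3 | obs) = 3991/196830 / 12587/196830 = 13/41
P(W=4 | obs) = 2149/98415 / 12587/196830 = 14/41

P(W = 4 | obs) = 14/41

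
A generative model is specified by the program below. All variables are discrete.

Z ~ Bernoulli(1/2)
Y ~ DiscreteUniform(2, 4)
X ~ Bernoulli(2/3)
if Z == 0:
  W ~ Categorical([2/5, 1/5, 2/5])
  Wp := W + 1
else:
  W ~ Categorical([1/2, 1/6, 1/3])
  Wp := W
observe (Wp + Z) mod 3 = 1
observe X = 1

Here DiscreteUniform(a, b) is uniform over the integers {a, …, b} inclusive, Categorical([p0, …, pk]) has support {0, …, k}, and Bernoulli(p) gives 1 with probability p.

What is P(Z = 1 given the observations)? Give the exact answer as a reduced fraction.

Enumerate traces; 6 have nonzero weight after conditioning:
  (Z=0, Y=2, X=1, W=0) weight 2/45
  (Z=0, Y=3, X=1, W=0) weight 2/45
  (Z=0, Y=4, X=1, W=0) weight 2/45
  (Z=1, Y=2, X=1, W=0) weight 1/18
  (Z=1, Y=3, X=1, W=0) weight 1/18
  (Z=1, Y=4, X=1, W=0) weight 1/18
Group by Z:
  weight(Z=0) = 2/15
  weight(Z=1) = 1/6
Total weight = 2/15 + 1/6 = 3/10
P(Z=0 | obs) = 2/15 / 3/10 = 4/9
P(Z=1 | obs) = 1/6 / 3/10 = 5/9

P(Z = 1 | obs) = 5/9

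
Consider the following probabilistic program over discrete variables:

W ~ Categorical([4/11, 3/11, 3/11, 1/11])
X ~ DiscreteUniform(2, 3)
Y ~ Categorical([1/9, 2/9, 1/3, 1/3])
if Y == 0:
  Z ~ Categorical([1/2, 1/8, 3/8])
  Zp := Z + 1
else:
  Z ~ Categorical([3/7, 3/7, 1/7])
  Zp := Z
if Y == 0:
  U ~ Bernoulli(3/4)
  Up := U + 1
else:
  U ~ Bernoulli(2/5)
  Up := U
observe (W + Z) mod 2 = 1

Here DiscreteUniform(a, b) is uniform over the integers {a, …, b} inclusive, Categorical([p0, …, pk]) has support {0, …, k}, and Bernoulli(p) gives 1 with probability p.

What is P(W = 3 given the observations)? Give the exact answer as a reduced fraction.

P(W = 3 | obs) = 305/2613

Enumerate traces; 96 have nonzero weight after conditioning:
  (W=0, X=2, Y=0, Z=1, U=0) weight 1/1584
  (W=0, X=2, Y=0, Z=1, U=1) weight 1/528
  (W=0, X=2, Y=1, Z=1, U=0) weight 4/385
  (W=0, X=2, Y=1, Z=1, U=1) weight 8/1155
  (W=0, X=2, Y=2, Z=1, U=0) weight 6/385
  (W=0, X=2, Y=2, Z=1, U=1) weight 4/385
  (W=0, X=2, Y=3, Z=1, U=0) weight 6/385
  (W=0, X=2, Y=3, Z=1, U=1) weight 4/385
  (W=1, X=2, Y=0, Z=0, U=0) weight 1/528
  (W=2, X=2, Y=0, Z=1, U=0) weight 1/2112
  … 86 more
Group by W:
  weight(W=0) = 199/1386
  weight(W=1) = 305/1848
  weight(W=2) = 199/1848
  weight(W=3) = 305/5544
Total weight = 199/1386 + 305/1848 + 199/1848 + 305/5544 = 871/1848
P(W=0 | obs) = 199/1386 / 871/1848 = 796/2613
P(W=1 | obs) = 305/1848 / 871/1848 = 305/871
P(W=2 | obs) = 199/1848 / 871/1848 = 199/871
P(W=3 | obs) = 305/5544 / 871/1848 = 305/2613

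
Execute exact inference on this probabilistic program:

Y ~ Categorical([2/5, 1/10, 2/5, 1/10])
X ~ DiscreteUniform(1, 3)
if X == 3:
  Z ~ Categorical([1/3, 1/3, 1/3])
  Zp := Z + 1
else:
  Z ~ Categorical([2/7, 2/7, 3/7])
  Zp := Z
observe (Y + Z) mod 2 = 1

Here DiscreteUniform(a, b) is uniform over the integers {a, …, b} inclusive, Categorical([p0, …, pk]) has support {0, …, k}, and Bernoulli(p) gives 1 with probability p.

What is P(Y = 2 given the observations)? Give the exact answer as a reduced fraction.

Enumerate traces; 18 have nonzero weight after conditioning:
  (Y=0, X=1, Z=1) weight 4/105
  (Y=0, X=2, Z=1) weight 4/105
  (Y=0, X=3, Z=1) weight 2/45
  (Y=1, X=1, Z=0) weight 1/105
  (Y=1, X=1, Z=2) weight 1/70
  (Y=1, X=2, Z=0) weight 1/105
  (Y=1, X=2, Z=2) weight 1/70
  (Y=1, X=3, Z=0) weight 1/90
  (Y=2, X=1, Z=1) weight 4/105
  (Y=3, X=1, Z=0) weight 1/105
  … 8 more
Group by Y:
  weight(Y=0) = 38/315
  weight(Y=1) = 22/315
  weight(Y=2) = 38/315
  weight(Y=3) = 22/315
Total weight = 38/315 + 22/315 + 38/315 + 22/315 = 8/21
P(Y=0 | obs) = 38/315 / 8/21 = 19/60
P(Y=1 | obs) = 22/315 / 8/21 = 11/60
P(Y=2 | obs) = 38/315 / 8/21 = 19/60
P(Y=3 | obs) = 22/315 / 8/21 = 11/60

P(Y = 2 | obs) = 19/60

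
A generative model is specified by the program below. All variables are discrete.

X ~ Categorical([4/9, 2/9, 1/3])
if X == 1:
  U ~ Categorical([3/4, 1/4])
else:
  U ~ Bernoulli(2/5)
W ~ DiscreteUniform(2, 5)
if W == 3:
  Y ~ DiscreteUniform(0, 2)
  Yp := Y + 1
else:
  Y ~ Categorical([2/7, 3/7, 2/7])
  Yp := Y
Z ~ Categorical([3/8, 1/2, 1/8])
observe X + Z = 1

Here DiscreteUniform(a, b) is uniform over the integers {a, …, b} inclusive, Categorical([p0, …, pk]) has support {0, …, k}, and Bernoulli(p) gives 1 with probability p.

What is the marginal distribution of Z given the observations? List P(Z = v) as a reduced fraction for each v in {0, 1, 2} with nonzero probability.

P(Z=0) = 3/11, P(Z=1) = 8/11

Enumerate traces; 48 have nonzero weight after conditioning:
  (X=0, U=0, W=2, Y=0, Z=1) weight 1/105
  (X=0, U=0, W=2, Y=1, Z=1) weight 1/70
  (X=0, U=0, W=2, Y=2, Z=1) weight 1/105
  (X=0, U=0, W=3, Y=0, Z=1) weight 1/90
  (X=0, U=0, W=3, Y=1, Z=1) weight 1/90
  (X=0, U=0, W=3, Y=2, Z=1) weight 1/90
  (X=0, U=0, W=4, Y=0, Z=1) weight 1/105
  (X=0, U=0, W=4, Y=1, Z=1) weight 1/70
  (X=1, U=0, W=2, Y=0, Z=0) weight 1/224
  … 39 more
Group by Z:
  weight(Z=0) = 1/12
  weight(Z=1) = 2/9
Total weight = 1/12 + 2/9 = 11/36
P(Z=0 | obs) = 1/12 / 11/36 = 3/11
P(Z=1 | obs) = 2/9 / 11/36 = 8/11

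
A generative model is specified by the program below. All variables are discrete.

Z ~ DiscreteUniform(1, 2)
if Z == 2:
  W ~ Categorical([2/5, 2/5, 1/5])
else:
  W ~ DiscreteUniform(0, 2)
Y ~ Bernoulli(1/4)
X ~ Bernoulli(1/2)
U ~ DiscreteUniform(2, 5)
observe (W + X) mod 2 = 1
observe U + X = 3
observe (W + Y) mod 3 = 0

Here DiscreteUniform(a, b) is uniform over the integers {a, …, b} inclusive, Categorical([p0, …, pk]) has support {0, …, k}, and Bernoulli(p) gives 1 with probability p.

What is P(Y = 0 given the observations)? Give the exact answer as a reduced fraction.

Enumerate traces; 4 have nonzero weight after conditioning:
  (Z=1, W=0, Y=0, X=1, U=2) weight 1/64
  (Z=1, W=2, Y=1, X=1, U=2) weight 1/192
  (Z=2, W=0, Y=0, X=1, U=2) weight 3/160
  (Z=2, W=2, Y=1, X=1, U=2) weight 1/320
Group by Y:
  weight(Y=0) = 11/320
  weight(Y=1) = 1/120
Total weight = 11/320 + 1/120 = 41/960
P(Y=0 | obs) = 11/320 / 41/960 = 33/41
P(Y=1 | obs) = 1/120 / 41/960 = 8/41

P(Y = 0 | obs) = 33/41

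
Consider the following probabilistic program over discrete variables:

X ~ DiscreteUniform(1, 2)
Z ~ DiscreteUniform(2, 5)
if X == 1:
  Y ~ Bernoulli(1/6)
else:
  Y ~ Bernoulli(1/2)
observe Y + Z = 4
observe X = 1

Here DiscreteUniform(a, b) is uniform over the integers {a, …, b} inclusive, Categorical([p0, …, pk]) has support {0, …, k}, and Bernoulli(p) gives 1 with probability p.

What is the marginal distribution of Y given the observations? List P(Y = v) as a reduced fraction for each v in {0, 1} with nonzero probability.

P(Y=0) = 5/6, P(Y=1) = 1/6

Enumerate traces; 2 have nonzero weight after conditioning:
  (X=1, Z=3, Y=1) weight 1/48
  (X=1, Z=4, Y=0) weight 5/48
Group by Y:
  weight(Y=0) = 5/48
  weight(Y=1) = 1/48
Total weight = 5/48 + 1/48 = 1/8
P(Y=0 | obs) = 5/48 / 1/8 = 5/6
P(Y=1 | obs) = 1/48 / 1/8 = 1/6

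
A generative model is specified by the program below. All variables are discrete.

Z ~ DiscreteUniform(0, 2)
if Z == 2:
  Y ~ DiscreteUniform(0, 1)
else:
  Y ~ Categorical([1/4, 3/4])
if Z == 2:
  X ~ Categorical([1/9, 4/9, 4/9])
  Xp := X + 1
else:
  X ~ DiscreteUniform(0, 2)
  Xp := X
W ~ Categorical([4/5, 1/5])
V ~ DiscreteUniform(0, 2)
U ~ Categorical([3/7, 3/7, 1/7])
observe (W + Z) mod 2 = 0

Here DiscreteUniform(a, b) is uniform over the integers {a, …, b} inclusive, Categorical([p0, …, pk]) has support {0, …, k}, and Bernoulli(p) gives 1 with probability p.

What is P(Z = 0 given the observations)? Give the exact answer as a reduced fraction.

Enumerate traces; 162 have nonzero weight after conditioning:
  (Z=0, Y=0, X=0, W=0, V=0, U=0) weight 1/315
  (Z=0, Y=0, X=0, W=0, V=0, U=1) weight 1/315
  (Z=0, Y=0, X=0, W=0, V=0, U=2) weight 1/945
  (Z=0, Y=0, X=0, W=0, V=1, U=0) weight 1/315
  (Z=0, Y=0, X=0, W=0, V=1, U=1) weight 1/315
  (Z=0, Y=0, X=0, W=0, V=1, U=2) weight 1/945
  (Z=0, Y=0, X=0, W=0, V=2, U=0) weight 1/315
  (Z=0, Y=0, X=0, W=0, V=2, U=1) weight 1/315
  (Z=1, Y=0, X=0, W=1, V=0, U=0) weight 1/1260
  (Z=2, Y=0, X=0, W=0, V=0, U=0) weight 2/945
  … 152 more
Group by Z:
  weight(Z=0) = 4/15
  weight(Z=1) = 1/15
  weight(Z=2) = 4/15
Total weight = 4/15 + 1/15 + 4/15 = 3/5
P(Z=0 | obs) = 4/15 / 3/5 = 4/9
P(Z=1 | obs) = 1/15 / 3/5 = 1/9
P(Z=2 | obs) = 4/15 / 3/5 = 4/9

P(Z = 0 | obs) = 4/9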